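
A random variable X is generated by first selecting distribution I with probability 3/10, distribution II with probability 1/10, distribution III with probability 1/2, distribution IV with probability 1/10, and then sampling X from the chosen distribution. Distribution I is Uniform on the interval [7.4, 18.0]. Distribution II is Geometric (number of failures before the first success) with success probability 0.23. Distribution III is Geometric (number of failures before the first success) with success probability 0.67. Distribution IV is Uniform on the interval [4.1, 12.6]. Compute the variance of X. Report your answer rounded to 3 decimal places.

Per component, I: μ=12.7, E[X²]=170.653; II: μ=3.34783, E[X²]=25.7637; III: μ=0.492537, E[X²]=0.977723; IV: μ=8.35, E[X²]=75.7433.
E[X] = 0.3·12.7 + 0.1·3.34783 + 0.5·0.492537 + 0.1·8.35 = 5.22605.
E[X²] = 0.3·170.653 + 0.1·25.7637 + 0.5·0.977723 + 0.1·75.7433 = 61.8356.
Var(X) = E[X²] − (E[X])² = 61.8356 − 27.3116 = 34.524.

34.524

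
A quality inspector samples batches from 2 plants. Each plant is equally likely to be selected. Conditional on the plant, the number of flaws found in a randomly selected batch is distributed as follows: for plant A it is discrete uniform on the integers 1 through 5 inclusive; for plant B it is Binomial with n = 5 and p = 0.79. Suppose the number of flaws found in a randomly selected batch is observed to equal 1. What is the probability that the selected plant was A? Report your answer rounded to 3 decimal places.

Likelihoods P(X=1 | ·): A: 0.2; B: 0.007682.
Posterior ∝ prior × likelihood. Numerator for A: 0.5·0.2 = 0.1.
Normalizing constant: 0.5·0.2 + 0.5·0.007682 = 0.103841.
P(A | observation) = 0.1 / 0.103841 = 0.963011.

0.963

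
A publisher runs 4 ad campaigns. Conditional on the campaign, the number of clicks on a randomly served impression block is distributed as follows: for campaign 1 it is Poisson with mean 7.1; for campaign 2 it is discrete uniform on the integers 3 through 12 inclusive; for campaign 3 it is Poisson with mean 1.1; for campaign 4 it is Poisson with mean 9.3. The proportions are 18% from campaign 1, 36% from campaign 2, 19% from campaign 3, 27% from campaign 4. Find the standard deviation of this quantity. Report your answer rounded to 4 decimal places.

3.8744

Per component, 1: μ=7.1, E[X²]=57.51; 2: μ=7.5, E[X²]=64.5; 3: μ=1.1, E[X²]=2.31; 4: μ=9.3, E[X²]=95.79.
E[X] = 0.18·7.1 + 0.36·7.5 + 0.19·1.1 + 0.27·9.3 = 6.698.
E[X²] = 0.18·57.51 + 0.36·64.5 + 0.19·2.31 + 0.27·95.79 = 59.874.
Var(X) = E[X²] − (E[X])² = 59.874 − 44.8632 = 15.0108.
SD(X) = √15.0108 = 3.87438.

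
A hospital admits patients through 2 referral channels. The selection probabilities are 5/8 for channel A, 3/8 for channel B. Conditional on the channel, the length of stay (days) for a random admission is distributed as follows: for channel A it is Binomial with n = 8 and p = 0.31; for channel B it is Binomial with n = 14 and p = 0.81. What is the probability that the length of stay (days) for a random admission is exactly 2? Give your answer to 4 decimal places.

0.1815

Conditional on each channel, P(X = 2): A: 0.290386; B: 1.32146e-07.
By total probability, P(X = 2) = 0.625·0.290386 + 0.375·1.32146e-07 = 0.181491.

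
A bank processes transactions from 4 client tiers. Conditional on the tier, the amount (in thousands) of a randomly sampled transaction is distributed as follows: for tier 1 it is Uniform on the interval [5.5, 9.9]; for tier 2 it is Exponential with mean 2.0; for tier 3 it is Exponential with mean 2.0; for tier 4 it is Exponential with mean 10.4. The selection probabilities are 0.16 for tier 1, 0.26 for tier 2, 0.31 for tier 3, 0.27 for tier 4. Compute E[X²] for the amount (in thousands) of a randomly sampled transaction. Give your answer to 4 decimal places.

72.7109

For each component E[X²] = Var + (mean)², giving 1: 60.9033; 2: 8; 3: 8; 4: 216.32.
Overall E[X²] = 0.16·60.9033 + 0.26·8 + 0.31·8 + 0.27·216.32 = 72.7109.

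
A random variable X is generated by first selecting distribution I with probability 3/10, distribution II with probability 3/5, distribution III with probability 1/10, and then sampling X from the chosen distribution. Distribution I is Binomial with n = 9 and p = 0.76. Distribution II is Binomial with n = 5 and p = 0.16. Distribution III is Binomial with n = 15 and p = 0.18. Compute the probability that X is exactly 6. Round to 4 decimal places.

0.0700

Conditional on each component, P(X = 6): I: 0.223766; II: 0; III: 0.0285341.
By total probability, P(X = 6) = 0.3·0.223766 + 0.6·0 + 0.1·0.0285341 = 0.0699833.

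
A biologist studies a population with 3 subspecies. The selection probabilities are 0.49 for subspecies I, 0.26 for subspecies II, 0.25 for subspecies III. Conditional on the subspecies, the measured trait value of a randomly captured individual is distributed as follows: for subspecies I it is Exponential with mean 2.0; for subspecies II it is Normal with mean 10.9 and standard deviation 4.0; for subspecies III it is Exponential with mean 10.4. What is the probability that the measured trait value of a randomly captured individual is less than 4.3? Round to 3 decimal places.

0.530

Conditional on each subspecies, P(X < 4.3): I: 0.883516; II: 0.0494715; III: 0.338643.
By total probability, P(X < 4.3) = 0.49·0.883516 + 0.26·0.0494715 + 0.25·0.338643 = 0.530446.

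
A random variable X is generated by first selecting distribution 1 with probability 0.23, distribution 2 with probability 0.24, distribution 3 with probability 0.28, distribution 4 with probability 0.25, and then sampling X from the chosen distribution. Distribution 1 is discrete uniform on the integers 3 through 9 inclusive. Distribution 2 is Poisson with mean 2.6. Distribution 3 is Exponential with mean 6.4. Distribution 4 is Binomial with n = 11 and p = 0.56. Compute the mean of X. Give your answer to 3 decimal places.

5.336

Component means — 1: 6; 2: 2.6; 3: 6.4; 4: 6.16.
E[X] = 0.23·6 + 0.24·2.6 + 0.28·6.4 + 0.25·6.16 = 5.336.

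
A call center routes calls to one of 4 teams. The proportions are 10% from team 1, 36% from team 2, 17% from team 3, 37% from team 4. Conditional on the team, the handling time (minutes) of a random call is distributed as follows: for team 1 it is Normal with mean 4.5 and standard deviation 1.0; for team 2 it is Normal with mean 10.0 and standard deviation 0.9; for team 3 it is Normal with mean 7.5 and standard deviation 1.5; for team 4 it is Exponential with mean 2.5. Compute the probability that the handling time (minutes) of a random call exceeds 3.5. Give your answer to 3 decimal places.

Conditional on each team, P(X > 3.5): 1: 0.841345; 2: 1; 3: 0.99617; 4: 0.246597.
By total probability, P(X > 3.5) = 0.1·0.841345 + 0.36·1 + 0.17·0.99617 + 0.37·0.246597 = 0.704724.

0.705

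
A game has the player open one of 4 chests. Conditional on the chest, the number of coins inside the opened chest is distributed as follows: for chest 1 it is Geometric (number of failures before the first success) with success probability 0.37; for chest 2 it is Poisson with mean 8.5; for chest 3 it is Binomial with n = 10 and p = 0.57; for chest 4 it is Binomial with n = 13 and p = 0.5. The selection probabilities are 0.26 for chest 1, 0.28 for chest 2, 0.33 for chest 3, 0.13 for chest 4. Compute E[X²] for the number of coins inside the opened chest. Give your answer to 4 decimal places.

42.0058

For each component E[X²] = Var + (mean)², giving 1: 7.5011; 2: 80.75; 3: 34.941; 4: 45.5.
Overall E[X²] = 0.26·7.5011 + 0.28·80.75 + 0.33·34.941 + 0.13·45.5 = 42.0058.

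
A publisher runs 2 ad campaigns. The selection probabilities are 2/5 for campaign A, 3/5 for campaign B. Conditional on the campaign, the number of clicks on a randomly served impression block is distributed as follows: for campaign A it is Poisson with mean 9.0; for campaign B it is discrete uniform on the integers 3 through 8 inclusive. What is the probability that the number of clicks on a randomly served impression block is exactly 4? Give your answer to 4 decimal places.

Conditional on each campaign, P(X = 4): A: 0.0337372; B: 0.166667.
By total probability, P(X = 4) = 0.4·0.0337372 + 0.6·0.166667 = 0.113495.

0.1135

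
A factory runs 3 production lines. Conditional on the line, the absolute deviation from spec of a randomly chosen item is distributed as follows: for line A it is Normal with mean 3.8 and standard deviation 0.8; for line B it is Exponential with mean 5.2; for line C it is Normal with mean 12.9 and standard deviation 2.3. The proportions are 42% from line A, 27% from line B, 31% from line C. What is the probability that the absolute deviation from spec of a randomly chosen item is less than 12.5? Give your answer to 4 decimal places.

0.7992

Conditional on each line, P(X < 12.5): A: 1; B: 0.90963; C: 0.430967.
By total probability, P(X < 12.5) = 0.42·1 + 0.27·0.90963 + 0.31·0.430967 = 0.7992.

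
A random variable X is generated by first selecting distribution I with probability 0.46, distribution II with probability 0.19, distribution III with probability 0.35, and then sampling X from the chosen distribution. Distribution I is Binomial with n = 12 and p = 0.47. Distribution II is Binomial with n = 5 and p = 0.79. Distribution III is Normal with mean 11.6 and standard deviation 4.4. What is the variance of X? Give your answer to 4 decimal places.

18.1690

Per component, I: μ=5.64, E[X²]=34.7988; II: μ=3.95, E[X²]=16.432; III: μ=11.6, E[X²]=153.92.
E[X] = 0.46·5.64 + 0.19·3.95 + 0.35·11.6 = 7.4049.
E[X²] = 0.46·34.7988 + 0.19·16.432 + 0.35·153.92 = 73.0015.
Var(X) = E[X²] − (E[X])² = 73.0015 − 54.8325 = 18.169.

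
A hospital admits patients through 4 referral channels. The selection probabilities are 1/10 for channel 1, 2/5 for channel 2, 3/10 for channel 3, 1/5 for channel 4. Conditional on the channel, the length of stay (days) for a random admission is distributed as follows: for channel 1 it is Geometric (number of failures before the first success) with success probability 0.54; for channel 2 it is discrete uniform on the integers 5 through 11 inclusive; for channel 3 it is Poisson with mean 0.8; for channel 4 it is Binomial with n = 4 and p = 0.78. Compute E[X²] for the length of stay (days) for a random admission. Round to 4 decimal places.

For each component E[X²] = Var + (mean)², giving 1: 2.30316; 2: 68; 3: 1.44; 4: 10.4208.
Overall E[X²] = 0.1·2.30316 + 0.4·68 + 0.3·1.44 + 0.2·10.4208 = 29.9465.

29.9465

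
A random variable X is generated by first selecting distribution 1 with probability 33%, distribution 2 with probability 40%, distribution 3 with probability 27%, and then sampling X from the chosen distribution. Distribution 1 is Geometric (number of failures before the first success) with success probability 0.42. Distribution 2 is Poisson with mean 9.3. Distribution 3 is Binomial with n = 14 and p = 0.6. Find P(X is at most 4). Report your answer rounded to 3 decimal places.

Conditional on each component, P(X ≤ 4): 1: 0.934364; 2: 0.0456475; 3: 0.0175095.
By total probability, P(X ≤ 4) = 0.33·0.934364 + 0.4·0.0456475 + 0.27·0.0175095 = 0.331327.

0.331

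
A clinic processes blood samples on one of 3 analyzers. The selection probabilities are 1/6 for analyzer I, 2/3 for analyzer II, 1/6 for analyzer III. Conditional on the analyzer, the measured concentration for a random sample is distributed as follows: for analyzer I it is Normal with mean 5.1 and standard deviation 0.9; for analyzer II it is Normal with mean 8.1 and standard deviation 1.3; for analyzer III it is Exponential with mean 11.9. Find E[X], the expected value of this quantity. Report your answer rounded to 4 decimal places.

8.2333

Component means — I: 5.1; II: 8.1; III: 11.9.
E[X] = 0.166667·5.1 + 0.666667·8.1 + 0.166667·11.9 = 8.23333.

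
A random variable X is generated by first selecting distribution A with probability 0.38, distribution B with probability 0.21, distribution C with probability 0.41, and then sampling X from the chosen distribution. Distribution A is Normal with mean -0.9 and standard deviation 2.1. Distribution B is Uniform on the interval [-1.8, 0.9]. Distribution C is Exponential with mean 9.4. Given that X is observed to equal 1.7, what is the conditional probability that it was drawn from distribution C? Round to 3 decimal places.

0.520

Likelihoods f(1.7 | ·): A: 0.0882735; B: 0; C: 0.0887829.
Posterior ∝ prior × likelihood. Numerator for C: 0.41·0.0887829 = 0.036401.
Normalizing constant: 0.38·0.0882735 + 0.21·0 + 0.41·0.0887829 = 0.0699449.
P(C | observation) = 0.036401 / 0.0699449 = 0.520424.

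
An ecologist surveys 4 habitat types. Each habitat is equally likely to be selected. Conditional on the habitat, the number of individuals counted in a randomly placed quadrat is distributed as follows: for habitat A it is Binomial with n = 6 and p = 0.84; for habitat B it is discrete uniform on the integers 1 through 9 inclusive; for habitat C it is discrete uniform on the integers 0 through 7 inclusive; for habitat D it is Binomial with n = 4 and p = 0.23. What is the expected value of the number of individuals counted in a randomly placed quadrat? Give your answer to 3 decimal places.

Component means — A: 5.04; B: 5; C: 3.5; D: 0.92.
E[X] = 0.25·5.04 + 0.25·5 + 0.25·3.5 + 0.25·0.92 = 3.615.

3.615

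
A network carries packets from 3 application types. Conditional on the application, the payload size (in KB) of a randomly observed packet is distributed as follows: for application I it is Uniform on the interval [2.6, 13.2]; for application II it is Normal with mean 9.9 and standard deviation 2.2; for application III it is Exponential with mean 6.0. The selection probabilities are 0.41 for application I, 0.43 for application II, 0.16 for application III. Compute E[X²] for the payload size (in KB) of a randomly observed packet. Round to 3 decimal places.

85.173

For each component E[X²] = Var + (mean)², giving I: 71.7733; II: 102.85; III: 72.
Overall E[X²] = 0.41·71.7733 + 0.43·102.85 + 0.16·72 = 85.1726.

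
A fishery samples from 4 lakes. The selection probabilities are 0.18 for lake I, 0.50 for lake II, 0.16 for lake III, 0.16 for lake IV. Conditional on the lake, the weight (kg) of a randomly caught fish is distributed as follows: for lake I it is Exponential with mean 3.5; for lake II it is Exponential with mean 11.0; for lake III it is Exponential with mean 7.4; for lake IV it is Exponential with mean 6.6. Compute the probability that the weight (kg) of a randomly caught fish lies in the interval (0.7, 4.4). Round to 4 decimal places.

Conditional on each lake, P(0.7 < X < 4.4): I: 0.534265; II: 0.268026; III: 0.357955; IV: 0.385953.
By total probability, P(0.7 < X < 4.4) = 0.18·0.534265 + 0.5·0.268026 + 0.16·0.357955 + 0.16·0.385953 = 0.349206.

0.3492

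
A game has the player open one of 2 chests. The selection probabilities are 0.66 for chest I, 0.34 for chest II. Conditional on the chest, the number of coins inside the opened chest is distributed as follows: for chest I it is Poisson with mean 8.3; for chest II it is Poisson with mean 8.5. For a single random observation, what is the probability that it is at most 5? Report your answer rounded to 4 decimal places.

Conditional on each chest, P(X ≤ 5): I: 0.165273; II: 0.149597.
By total probability, P(X ≤ 5) = 0.66·0.165273 + 0.34·0.149597 = 0.159944.

0.1599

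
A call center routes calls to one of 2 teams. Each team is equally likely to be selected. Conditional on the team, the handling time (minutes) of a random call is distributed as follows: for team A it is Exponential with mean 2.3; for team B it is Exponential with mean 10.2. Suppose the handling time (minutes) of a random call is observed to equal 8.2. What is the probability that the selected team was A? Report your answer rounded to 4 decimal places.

Likelihoods f(8.2 | ·): A: 0.0123004; B: 0.0438794.
Posterior ∝ prior × likelihood. Numerator for A: 0.5·0.0123004 = 0.00615018.
Normalizing constant: 0.5·0.0123004 + 0.5·0.0438794 = 0.0280899.
P(A | observation) = 0.00615018 / 0.0280899 = 0.218946.

0.2189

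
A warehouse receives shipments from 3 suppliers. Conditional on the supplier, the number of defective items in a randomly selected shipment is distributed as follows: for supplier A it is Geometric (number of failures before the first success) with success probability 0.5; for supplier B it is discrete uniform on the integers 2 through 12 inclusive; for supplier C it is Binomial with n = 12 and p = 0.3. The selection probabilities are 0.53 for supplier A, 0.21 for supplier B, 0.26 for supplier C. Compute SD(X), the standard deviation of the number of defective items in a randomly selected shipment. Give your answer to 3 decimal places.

Per component, A: μ=1, E[X²]=3; B: μ=7, E[X²]=59; C: μ=3.6, E[X²]=15.48.
E[X] = 0.53·1 + 0.21·7 + 0.26·3.6 = 2.936.
E[X²] = 0.53·3 + 0.21·59 + 0.26·15.48 = 18.0048.
Var(X) = E[X²] − (E[X])² = 18.0048 − 8.6201 = 9.3847.
SD(X) = √9.3847 = 3.06345.

3.063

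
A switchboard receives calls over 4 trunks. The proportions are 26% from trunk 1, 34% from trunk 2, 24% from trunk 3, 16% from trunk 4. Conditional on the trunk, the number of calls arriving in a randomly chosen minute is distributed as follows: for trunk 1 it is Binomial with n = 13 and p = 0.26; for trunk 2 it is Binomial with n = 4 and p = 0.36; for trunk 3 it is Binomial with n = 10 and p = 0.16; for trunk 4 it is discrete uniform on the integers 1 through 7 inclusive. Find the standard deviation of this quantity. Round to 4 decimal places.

Per component, 1: μ=3.38, E[X²]=13.9256; 2: μ=1.44, E[X²]=2.9952; 3: μ=1.6, E[X²]=3.904; 4: μ=4, E[X²]=20.
E[X] = 0.26·3.38 + 0.34·1.44 + 0.24·1.6 + 0.16·4 = 2.3924.
E[X²] = 0.26·13.9256 + 0.34·2.9952 + 0.24·3.904 + 0.16·20 = 8.77598.
Var(X) = E[X²] − (E[X])² = 8.77598 − 5.72358 = 3.05241.
SD(X) = √3.05241 = 1.74711.

1.7471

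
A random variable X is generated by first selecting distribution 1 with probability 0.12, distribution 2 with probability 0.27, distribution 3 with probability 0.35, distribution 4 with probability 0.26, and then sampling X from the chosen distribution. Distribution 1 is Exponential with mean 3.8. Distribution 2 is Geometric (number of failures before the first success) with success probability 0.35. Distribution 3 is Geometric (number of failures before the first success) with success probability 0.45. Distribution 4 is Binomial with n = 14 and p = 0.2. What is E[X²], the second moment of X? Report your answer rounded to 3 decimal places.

For each component E[X²] = Var + (mean)², giving 1: 28.88; 2: 8.7551; 3: 4.20988; 4: 10.08.
Overall E[X²] = 0.12·28.88 + 0.27·8.7551 + 0.35·4.20988 + 0.26·10.08 = 9.92373.

9.924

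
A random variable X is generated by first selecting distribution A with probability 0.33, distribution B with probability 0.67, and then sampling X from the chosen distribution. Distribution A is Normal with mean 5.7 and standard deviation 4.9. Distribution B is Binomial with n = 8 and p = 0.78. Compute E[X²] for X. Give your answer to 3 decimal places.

45.653

For each component E[X²] = Var + (mean)², giving A: 56.5; B: 40.3104.
Overall E[X²] = 0.33·56.5 + 0.67·40.3104 = 45.653.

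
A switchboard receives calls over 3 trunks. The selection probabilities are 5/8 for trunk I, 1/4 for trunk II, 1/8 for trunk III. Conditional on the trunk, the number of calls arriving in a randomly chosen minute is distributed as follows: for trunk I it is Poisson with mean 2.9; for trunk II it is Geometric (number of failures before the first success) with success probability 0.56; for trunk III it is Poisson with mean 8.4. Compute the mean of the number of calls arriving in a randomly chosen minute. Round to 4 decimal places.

3.0589

Component means — I: 2.9; II: 0.785714; III: 8.4.
E[X] = 0.625·2.9 + 0.25·0.785714 + 0.125·8.4 = 3.05893.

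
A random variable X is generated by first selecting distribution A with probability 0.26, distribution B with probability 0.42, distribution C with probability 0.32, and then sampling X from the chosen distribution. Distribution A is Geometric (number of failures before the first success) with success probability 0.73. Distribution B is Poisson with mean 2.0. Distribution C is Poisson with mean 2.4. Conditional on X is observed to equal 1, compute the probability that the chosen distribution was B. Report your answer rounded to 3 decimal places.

0.485

Likelihoods P(X=1 | ·): A: 0.1971; B: 0.270671; C: 0.217723.
Posterior ∝ prior × likelihood. Numerator for B: 0.42·0.270671 = 0.113682.
Normalizing constant: 0.26·0.1971 + 0.42·0.270671 + 0.32·0.217723 = 0.234599.
P(B | observation) = 0.113682 / 0.234599 = 0.484578.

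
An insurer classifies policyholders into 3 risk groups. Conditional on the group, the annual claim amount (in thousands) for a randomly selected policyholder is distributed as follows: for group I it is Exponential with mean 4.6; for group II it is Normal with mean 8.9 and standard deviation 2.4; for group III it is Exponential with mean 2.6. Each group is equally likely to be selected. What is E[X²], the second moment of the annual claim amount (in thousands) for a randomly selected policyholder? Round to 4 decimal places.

For each component E[X²] = Var + (mean)², giving I: 42.32; II: 84.97; III: 13.52.
Overall E[X²] = 0.333333·42.32 + 0.333333·84.97 + 0.333333·13.52 = 46.9367.

46.9367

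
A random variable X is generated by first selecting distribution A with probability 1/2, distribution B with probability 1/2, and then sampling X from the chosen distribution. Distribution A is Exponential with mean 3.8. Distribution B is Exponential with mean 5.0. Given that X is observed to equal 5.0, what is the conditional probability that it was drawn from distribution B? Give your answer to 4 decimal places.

0.5103

Likelihoods f(5.0 | ·): A: 0.0705954; B: 0.0735759.
Posterior ∝ prior × likelihood. Numerator for B: 0.5·0.0735759 = 0.0367879.
Normalizing constant: 0.5·0.0705954 + 0.5·0.0735759 = 0.0720856.
P(B | observation) = 0.0367879 / 0.0720856 = 0.510337.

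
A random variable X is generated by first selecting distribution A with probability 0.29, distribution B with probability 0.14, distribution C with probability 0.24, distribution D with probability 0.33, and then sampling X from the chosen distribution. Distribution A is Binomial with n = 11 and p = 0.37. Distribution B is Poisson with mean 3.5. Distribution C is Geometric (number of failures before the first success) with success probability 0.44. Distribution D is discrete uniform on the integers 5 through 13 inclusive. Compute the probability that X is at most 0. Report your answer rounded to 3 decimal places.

Conditional on each component, P(X ≤ 0): A: 0.00620506; B: 0.0301974; C: 0.44; D: 0.
By total probability, P(X ≤ 0) = 0.29·0.00620506 + 0.14·0.0301974 + 0.24·0.44 + 0.33·0 = 0.111627.

0.112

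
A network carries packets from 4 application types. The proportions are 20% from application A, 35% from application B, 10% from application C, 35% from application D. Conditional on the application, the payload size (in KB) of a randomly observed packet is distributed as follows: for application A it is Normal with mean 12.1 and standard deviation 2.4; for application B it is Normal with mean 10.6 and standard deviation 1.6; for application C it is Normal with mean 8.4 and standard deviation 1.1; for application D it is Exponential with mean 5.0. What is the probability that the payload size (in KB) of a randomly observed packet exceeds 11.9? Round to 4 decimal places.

0.2120

Conditional on each application, P(X > 11.9): A: 0.533207; B: 0.208252; C: 0.000731768; D: 0.0925506.
By total probability, P(X > 11.9) = 0.2·0.533207 + 0.35·0.208252 + 0.1·0.000731768 + 0.35·0.0925506 = 0.211996.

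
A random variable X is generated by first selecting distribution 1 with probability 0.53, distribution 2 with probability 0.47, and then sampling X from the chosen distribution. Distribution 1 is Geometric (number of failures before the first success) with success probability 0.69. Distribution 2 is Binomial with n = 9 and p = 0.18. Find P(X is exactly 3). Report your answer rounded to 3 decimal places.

Conditional on each component, P(X = 3): 1: 0.0205558; 2: 0.148929.
By total probability, P(X = 3) = 0.53·0.0205558 + 0.47·0.148929 = 0.0808913.

0.081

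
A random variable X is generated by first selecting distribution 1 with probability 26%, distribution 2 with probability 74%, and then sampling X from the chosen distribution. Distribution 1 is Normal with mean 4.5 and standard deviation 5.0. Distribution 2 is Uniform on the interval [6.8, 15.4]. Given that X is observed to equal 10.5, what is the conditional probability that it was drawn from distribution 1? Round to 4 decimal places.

0.1050

Likelihoods f(10.5 | ·): 1: 0.0388372; 2: 0.116279.
Posterior ∝ prior × likelihood. Numerator for 1: 0.26·0.0388372 = 0.0100977.
Normalizing constant: 0.26·0.0388372 + 0.74·0.116279 = 0.0961442.
P(1 | observation) = 0.0100977 / 0.0961442 = 0.105026.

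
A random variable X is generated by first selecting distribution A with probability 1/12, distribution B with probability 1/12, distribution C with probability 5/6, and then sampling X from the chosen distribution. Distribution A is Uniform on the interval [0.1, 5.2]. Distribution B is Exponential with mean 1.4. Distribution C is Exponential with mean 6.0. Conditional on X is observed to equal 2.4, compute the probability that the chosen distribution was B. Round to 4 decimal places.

0.0892

Likelihoods f(2.4 | ·): A: 0.196078; B: 0.128637; C: 0.11172.
Posterior ∝ prior × likelihood. Numerator for B: 0.0833333·0.128637 = 0.0107198.
Normalizing constant: 0.0833333·0.196078 + 0.0833333·0.128637 + 0.833333·0.11172 = 0.12016.
P(B | observation) = 0.0107198 / 0.12016 = 0.0892128.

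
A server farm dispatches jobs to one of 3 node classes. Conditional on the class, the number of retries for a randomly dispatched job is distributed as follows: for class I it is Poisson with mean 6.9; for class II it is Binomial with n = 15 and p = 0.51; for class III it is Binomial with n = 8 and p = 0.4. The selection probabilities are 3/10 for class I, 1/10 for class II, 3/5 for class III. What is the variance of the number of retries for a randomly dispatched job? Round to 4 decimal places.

Per component, I: μ=6.9, E[X²]=54.51; II: μ=7.65, E[X²]=62.271; III: μ=3.2, E[X²]=12.16.
E[X] = 0.3·6.9 + 0.1·7.65 + 0.6·3.2 = 4.755.
E[X²] = 0.3·54.51 + 0.1·62.271 + 0.6·12.16 = 29.8761.
Var(X) = E[X²] − (E[X])² = 29.8761 − 22.61 = 7.26608.

7.2661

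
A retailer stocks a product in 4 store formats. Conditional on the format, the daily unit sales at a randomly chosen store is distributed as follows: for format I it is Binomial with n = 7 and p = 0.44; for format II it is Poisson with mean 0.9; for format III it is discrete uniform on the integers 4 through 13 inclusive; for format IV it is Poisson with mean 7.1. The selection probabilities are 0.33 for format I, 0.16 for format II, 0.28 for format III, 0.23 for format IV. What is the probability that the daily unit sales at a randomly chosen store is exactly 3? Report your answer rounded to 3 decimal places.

0.116

Conditional on each format, P(X = 3): I: 0.29321; II: 0.0493982; III: 0; IV: 0.049219.
By total probability, P(X = 3) = 0.33·0.29321 + 0.16·0.0493982 + 0.28·0 + 0.23·0.049219 = 0.115983.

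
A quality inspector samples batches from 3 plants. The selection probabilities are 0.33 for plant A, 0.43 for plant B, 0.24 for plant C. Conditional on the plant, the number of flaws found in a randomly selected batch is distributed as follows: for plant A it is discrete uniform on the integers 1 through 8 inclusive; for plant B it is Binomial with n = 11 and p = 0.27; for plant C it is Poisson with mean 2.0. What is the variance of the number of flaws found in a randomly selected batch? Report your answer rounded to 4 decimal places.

4.0691

Per component, A: μ=4.5, E[X²]=25.5; B: μ=2.97, E[X²]=10.989; C: μ=2, E[X²]=6.
E[X] = 0.33·4.5 + 0.43·2.97 + 0.24·2 = 3.2421.
E[X²] = 0.33·25.5 + 0.43·10.989 + 0.24·6 = 14.5803.
Var(X) = E[X²] − (E[X])² = 14.5803 − 10.5112 = 4.06906.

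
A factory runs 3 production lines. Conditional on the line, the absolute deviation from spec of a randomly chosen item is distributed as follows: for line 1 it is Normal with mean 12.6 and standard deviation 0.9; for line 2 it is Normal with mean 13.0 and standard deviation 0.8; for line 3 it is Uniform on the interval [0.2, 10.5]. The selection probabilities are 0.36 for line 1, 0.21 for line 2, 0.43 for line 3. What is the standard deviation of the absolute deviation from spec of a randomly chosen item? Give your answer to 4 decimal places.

4.2025

Per component, 1: μ=12.6, E[X²]=159.57; 2: μ=13, E[X²]=169.64; 3: μ=5.35, E[X²]=37.4633.
E[X] = 0.36·12.6 + 0.21·13 + 0.43·5.35 = 9.5665.
E[X²] = 0.36·159.57 + 0.21·169.64 + 0.43·37.4633 = 109.179.
Var(X) = E[X²] − (E[X])² = 109.179 − 91.5179 = 17.6609.
SD(X) = √17.6609 = 4.20249.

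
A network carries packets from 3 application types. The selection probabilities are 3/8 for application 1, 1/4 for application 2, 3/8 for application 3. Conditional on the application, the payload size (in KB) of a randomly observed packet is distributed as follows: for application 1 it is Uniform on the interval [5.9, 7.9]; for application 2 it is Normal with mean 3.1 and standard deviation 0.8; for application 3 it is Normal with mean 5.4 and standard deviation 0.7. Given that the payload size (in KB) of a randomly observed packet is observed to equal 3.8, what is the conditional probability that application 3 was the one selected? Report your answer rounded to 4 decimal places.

0.1557

Likelihoods f(3.8 | ·): 1: 0; 2: 0.340069; 3: 0.0418147.
Posterior ∝ prior × likelihood. Numerator for 3: 0.375·0.0418147 = 0.0156805.
Normalizing constant: 0.375·0 + 0.25·0.340069 + 0.375·0.0418147 = 0.100698.
P(3 | observation) = 0.0156805 / 0.100698 = 0.155719.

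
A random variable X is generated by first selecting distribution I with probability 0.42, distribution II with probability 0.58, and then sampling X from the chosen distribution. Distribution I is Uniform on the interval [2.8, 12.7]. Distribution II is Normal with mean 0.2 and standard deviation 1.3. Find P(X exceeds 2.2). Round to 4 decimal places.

Conditional on each component, P(X > 2.2): I: 1; II: 0.0619679.
By total probability, P(X > 2.2) = 0.42·1 + 0.58·0.0619679 = 0.455941.

0.4559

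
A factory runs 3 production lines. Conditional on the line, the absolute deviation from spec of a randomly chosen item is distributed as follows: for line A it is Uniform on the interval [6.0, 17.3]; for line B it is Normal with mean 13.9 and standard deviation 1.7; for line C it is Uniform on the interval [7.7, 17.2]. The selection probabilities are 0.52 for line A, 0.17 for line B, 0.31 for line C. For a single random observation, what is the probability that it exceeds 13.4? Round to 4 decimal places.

Conditional on each line, P(X > 13.4): A: 0.345133; B: 0.615666; C: 0.4.
By total probability, P(X > 13.4) = 0.52·0.345133 + 0.17·0.615666 + 0.31·0.4 = 0.408132.

0.4081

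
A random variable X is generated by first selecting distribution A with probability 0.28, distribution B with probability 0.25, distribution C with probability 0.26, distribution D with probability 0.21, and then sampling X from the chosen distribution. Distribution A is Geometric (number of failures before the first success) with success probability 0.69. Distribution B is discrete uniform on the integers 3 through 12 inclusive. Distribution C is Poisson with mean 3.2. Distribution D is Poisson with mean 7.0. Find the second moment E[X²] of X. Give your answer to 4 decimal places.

For each component E[X²] = Var + (mean)², giving A: 0.852972; B: 64.5; C: 13.44; D: 56.
Overall E[X²] = 0.28·0.852972 + 0.25·64.5 + 0.26·13.44 + 0.21·56 = 31.6182.

31.6182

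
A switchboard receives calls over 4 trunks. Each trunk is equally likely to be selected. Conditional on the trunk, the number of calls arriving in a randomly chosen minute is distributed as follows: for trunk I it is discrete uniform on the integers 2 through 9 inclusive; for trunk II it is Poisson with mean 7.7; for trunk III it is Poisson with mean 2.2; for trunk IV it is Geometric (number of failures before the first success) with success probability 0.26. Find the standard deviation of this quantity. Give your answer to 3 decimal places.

Per component, I: μ=5.5, E[X²]=35.5; II: μ=7.7, E[X²]=66.99; III: μ=2.2, E[X²]=7.04; IV: μ=2.84615, E[X²]=19.0473.
E[X] = 0.25·5.5 + 0.25·7.7 + 0.25·2.2 + 0.25·2.84615 = 4.56154.
E[X²] = 0.25·35.5 + 0.25·66.99 + 0.25·7.04 + 0.25·19.0473 = 32.1443.
Var(X) = E[X²] − (E[X])² = 32.1443 − 20.8076 = 11.3367.
SD(X) = √11.3367 = 3.367.

3.367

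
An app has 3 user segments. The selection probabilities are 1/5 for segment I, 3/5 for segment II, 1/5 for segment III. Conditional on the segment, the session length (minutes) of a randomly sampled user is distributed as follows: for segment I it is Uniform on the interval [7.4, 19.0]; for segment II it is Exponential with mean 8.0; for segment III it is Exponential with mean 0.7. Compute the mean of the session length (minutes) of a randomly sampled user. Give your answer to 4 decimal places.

7.5800

Component means — I: 13.2; II: 8; III: 0.7.
E[X] = 0.2·13.2 + 0.6·8 + 0.2·0.7 = 7.58.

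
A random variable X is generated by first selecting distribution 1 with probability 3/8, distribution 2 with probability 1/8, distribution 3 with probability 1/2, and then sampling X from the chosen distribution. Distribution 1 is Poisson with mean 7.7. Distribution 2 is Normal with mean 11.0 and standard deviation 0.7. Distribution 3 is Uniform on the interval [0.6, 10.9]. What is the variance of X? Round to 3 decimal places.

10.315

Per component, 1: μ=7.7, E[X²]=66.99; 2: μ=11, E[X²]=121.49; 3: μ=5.75, E[X²]=41.9033.
E[X] = 0.375·7.7 + 0.125·11 + 0.5·5.75 = 7.1375.
E[X²] = 0.375·66.99 + 0.125·121.49 + 0.5·41.9033 = 61.2592.
Var(X) = E[X²] − (E[X])² = 61.2592 − 50.9439 = 10.3153.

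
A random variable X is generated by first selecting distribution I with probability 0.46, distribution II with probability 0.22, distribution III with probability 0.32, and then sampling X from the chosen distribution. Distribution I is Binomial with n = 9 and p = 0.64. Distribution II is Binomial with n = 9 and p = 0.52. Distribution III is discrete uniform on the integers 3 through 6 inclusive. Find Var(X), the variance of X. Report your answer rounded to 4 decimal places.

Per component, I: μ=5.76, E[X²]=35.2512; II: μ=4.68, E[X²]=24.1488; III: μ=4.5, E[X²]=21.5.
E[X] = 0.46·5.76 + 0.22·4.68 + 0.32·4.5 = 5.1192.
E[X²] = 0.46·35.2512 + 0.22·24.1488 + 0.32·21.5 = 28.4083.
Var(X) = E[X²] − (E[X])² = 28.4083 − 26.2062 = 2.20208.

2.2021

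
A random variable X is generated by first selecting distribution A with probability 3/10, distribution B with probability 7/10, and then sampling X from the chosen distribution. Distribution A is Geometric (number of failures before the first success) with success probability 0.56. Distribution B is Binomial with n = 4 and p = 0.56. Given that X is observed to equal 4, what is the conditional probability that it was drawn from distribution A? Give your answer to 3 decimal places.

0.084

Likelihoods P(X=4 | ·): A: 0.0209893; B: 0.098345.
Posterior ∝ prior × likelihood. Numerator for A: 0.3·0.0209893 = 0.0062968.
Normalizing constant: 0.3·0.0209893 + 0.7·0.098345 = 0.0751383.
P(A | observation) = 0.0062968 / 0.0751383 = 0.0838028.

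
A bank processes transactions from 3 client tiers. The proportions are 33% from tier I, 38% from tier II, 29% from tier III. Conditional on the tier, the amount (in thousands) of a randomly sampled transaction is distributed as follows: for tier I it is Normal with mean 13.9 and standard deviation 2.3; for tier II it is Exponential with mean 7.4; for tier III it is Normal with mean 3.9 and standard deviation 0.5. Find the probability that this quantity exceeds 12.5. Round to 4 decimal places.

Conditional on each tier, P(X > 12.5): I: 0.728637; II: 0.184669; III: 0.
By total probability, P(X > 12.5) = 0.33·0.728637 + 0.38·0.184669 + 0.29·0 = 0.310624.

0.3106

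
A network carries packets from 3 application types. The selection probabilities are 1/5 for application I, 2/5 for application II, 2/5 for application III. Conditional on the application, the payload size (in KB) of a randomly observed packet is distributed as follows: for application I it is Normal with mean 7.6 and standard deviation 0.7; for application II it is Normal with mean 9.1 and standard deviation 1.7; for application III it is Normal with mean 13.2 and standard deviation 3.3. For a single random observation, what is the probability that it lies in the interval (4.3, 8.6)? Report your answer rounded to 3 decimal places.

Conditional on each application, P(4.3 < X < 8.6): I: 0.923435; II: 0.381959; III: 0.0781693.
By total probability, P(4.3 < X < 8.6) = 0.2·0.923435 + 0.4·0.381959 + 0.4·0.0781693 = 0.368738.

0.369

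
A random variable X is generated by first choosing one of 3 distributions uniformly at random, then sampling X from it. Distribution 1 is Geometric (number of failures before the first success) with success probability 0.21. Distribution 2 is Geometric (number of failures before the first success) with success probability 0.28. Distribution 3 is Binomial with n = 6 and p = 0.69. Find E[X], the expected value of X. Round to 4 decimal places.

3.4911

Component means — 1: 3.7619; 2: 2.57143; 3: 4.14.
E[X] = 0.333333·3.7619 + 0.333333·2.57143 + 0.333333·4.14 = 3.49111.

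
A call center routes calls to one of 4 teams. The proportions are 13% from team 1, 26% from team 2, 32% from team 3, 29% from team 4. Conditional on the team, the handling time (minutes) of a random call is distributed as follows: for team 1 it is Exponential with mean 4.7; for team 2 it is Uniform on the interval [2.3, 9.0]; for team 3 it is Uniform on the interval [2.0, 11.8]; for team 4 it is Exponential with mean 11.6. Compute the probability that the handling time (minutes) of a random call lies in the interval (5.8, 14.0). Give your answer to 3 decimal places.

0.440

Conditional on each team, P(5.8 < X < 14.0): 1: 0.240256; 2: 0.477612; 3: 0.612245; 4: 0.307407.
By total probability, P(5.8 < X < 14.0) = 0.13·0.240256 + 0.26·0.477612 + 0.32·0.612245 + 0.29·0.307407 = 0.440479.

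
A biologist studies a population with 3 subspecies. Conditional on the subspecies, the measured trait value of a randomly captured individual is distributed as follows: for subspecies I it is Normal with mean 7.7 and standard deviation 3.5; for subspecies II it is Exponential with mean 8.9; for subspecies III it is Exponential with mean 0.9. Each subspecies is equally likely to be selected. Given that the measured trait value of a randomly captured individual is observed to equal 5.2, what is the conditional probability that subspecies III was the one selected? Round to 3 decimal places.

Likelihoods f(5.2 | ·): I: 0.0883187; II: 0.0626419; III: 0.00343954.
Posterior ∝ prior × likelihood. Numerator for III: 0.333333·0.00343954 = 0.00114651.
Normalizing constant: 0.333333·0.0883187 + 0.333333·0.0626419 + 0.333333·0.00343954 = 0.0514667.
P(III | observation) = 0.00114651 / 0.0514667 = 0.0222768.

0.022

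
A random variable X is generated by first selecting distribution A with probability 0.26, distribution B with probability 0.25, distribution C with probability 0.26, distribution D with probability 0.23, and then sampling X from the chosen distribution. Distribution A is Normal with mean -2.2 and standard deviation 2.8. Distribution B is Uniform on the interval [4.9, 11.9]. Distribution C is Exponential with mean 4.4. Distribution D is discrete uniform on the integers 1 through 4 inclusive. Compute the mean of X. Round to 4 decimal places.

Component means — A: -2.2; B: 8.4; C: 4.4; D: 2.5.
E[X] = 0.26·-2.2 + 0.25·8.4 + 0.26·4.4 + 0.23·2.5 = 3.247.

3.2470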